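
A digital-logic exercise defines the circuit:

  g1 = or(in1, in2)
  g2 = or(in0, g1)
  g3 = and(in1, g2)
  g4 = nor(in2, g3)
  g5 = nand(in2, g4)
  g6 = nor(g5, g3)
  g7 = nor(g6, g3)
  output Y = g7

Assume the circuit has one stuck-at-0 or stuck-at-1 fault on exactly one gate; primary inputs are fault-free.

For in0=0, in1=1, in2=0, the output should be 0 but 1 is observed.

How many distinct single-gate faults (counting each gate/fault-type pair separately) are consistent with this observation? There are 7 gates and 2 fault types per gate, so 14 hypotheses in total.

Fault-free: g1=1, g2=1, g3=1, g4=0, g5=1, g6=0, g7=0 → 0. Observed 1.
  g1 stuck-at-0: output 1 ✓
  g1 stuck-at-1: output 0 ✗
  g2 stuck-at-0: output 1 ✓
  g2 stuck-at-1: output 0 ✗
  g3 stuck-at-0: output 1 ✓
  g3 stuck-at-1: output 0 ✗
  g4 stuck-at-0: output 0 ✗
  g4 stuck-at-1: output 0 ✗
  g5 stuck-at-0: output 0 ✗
  g5 stuck-at-1: output 0 ✗
  g6 stuck-at-0: output 0 ✗
  g6 stuck-at-1: output 0 ✗
  g7 stuck-at-0: output 0 ✗
  g7 stuck-at-1: output 1 ✓
Consistent faults: {g1 stuck-at-0, g2 stuck-at-0, g3 stuck-at-0, g7 stuck-at-1} — 4 in all.

4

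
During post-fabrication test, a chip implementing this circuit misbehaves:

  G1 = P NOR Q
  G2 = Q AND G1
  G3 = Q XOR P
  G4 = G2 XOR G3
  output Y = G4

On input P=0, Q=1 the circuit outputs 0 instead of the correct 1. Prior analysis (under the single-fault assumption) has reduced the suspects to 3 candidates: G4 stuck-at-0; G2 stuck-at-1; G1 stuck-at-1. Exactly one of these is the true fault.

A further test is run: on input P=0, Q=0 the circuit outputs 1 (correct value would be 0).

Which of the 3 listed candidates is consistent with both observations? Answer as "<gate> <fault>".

G2 stuck-at-1

Evaluate each candidate on input P=0, Q=0:
  G4 stuck-at-0: G1=1, G2=0, G3=0, G4=0 [stuck-at-0] → 0 — eliminated
  G2 stuck-at-1: G1=1, G2=1 [stuck-at-1], G3=0, G4=1 → 1 — matches
  G1 stuck-at-1: G1=1 [stuck-at-1], G2=0, G3=0, G4=0 → 0 — eliminated
Only G2 stuck-at-1 reproduces the observed 1.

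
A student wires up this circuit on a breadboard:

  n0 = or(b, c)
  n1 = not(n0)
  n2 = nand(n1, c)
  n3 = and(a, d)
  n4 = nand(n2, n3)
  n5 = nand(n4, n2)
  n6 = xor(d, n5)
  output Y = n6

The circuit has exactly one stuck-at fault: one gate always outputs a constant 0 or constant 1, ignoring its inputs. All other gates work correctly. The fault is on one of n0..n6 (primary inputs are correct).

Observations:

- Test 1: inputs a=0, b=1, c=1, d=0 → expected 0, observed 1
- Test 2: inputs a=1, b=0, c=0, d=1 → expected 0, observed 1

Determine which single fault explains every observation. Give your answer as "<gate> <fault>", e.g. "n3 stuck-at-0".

Fault-free values for test 1 (a=0, b=1, c=1, d=0): n0=1, n1=0, n2=1, n3=0, n4=1, n5=0, n6=0, giving Y=0. Observed 1.
Test 1: faults giving observed 1 are {n0 stuck-at-0, n1 stuck-at-1, n2 stuck-at-0, n3 stuck-at-1, n4 stuck-at-0, n5 stuck-at-1, n6 stuck-at-1}.
Test 2 (a=1, b=0, c=0, d=1): fault-free n0=0, n1=1, n2=1, n3=1, n4=0, n5=1, n6=0 → 0; observed 1. Eliminates n0 stuck-at-0, n1 stuck-at-1, n2 stuck-at-0, n3 stuck-at-1, n4 stuck-at-0, n5 stuck-at-1.
Only n6 stuck-at-1 is consistent with every test.

n6 stuck-at-1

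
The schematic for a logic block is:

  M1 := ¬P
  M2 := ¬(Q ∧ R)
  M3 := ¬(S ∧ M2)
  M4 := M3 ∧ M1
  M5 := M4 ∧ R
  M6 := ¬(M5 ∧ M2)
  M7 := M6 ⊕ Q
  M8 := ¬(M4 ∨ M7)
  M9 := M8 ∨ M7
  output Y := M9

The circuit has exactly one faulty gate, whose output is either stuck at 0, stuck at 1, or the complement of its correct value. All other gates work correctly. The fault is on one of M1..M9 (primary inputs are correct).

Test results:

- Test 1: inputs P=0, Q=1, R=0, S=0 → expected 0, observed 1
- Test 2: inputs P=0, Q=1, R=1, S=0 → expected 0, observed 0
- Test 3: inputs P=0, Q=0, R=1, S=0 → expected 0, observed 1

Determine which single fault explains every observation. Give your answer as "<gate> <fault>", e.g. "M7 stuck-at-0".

M5 inverted output

Fault-free values for test 1 (P=0, Q=1, R=0, S=0): M1=1, M2=1, M3=1, M4=1, M5=0, M6=1, M7=0, M8=0, M9=0, giving Y=0. Observed 1.
Test 1: faults giving observed 1 are {M1 stuck-at-0, M1 inverted output, M3 stuck-at-0, M3 inverted output, M4 stuck-at-0, M4 inverted output, M5 stuck-at-1, M5 inverted output, M6 stuck-at-0, M6 inverted output, M7 stuck-at-1, M7 inverted output, M8 stuck-at-1, M8 inverted output, M9 stuck-at-1, M9 inverted output}.
Test 2 (P=0, Q=1, R=1, S=0): fault-free M1=1, M2=0, M3=1, M4=1, M5=1, M6=1, M7=0, M8=0, M9=0 → 0; observed 0. Eliminates M1 stuck-at-0, M1 inverted output, M3 stuck-at-0, M3 inverted output, M4 stuck-at-0, M4 inverted output, M6 stuck-at-0, M6 inverted output, M7 stuck-at-1, M7 inverted output, M8 stuck-at-1, M8 inverted output, M9 stuck-at-1, M9 inverted output.
Test 3 (P=0, Q=0, R=1, S=0): fault-free M1=1, M2=1, M3=1, M4=1, M5=1, M6=0, M7=0, M8=0, M9=0 → 0; observed 1. Eliminates M5 stuck-at-1.
Only M5 inverted output is consistent with every test.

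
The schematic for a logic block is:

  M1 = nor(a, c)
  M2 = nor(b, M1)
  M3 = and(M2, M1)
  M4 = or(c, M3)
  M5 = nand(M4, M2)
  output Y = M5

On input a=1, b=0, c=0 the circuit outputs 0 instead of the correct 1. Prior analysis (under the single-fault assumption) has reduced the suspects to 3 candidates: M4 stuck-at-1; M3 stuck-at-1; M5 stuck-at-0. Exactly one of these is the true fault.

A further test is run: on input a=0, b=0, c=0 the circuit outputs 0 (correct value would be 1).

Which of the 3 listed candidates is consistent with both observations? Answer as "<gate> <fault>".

M5 stuck-at-0

Evaluate each candidate on input a=0, b=0, c=0:
  M4 stuck-at-1: M1=1, M2=0, M3=0, M4=1 [stuck-at-1], M5=1 → 1 — eliminated
  M3 stuck-at-1: M1=1, M2=0, M3=1 [stuck-at-1], M4=1, M5=1 → 1 — eliminated
  M5 stuck-at-0: M1=1, M2=0, M3=0, M4=0, M5=0 [stuck-at-0] → 0 — matches
Only M5 stuck-at-0 reproduces the observed 0.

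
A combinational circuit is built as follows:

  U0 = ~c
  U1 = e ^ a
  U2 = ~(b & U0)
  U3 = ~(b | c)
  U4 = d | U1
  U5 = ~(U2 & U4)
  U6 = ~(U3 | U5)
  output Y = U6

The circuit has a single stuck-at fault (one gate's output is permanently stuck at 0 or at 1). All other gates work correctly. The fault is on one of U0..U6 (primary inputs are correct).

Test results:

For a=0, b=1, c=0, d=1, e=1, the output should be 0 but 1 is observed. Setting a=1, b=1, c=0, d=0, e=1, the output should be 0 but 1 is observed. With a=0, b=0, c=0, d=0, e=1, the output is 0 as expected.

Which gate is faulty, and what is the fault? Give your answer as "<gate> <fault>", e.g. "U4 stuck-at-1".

Fault-free values for test 1 (a=0, b=1, c=0, d=1, e=1): U0=1, U1=1, U2=0, U3=0, U4=1, U5=1, U6=0, giving Y=0. Observed 1.
Test 1: faults giving observed 1 are {U0 stuck-at-0, U2 stuck-at-1, U5 stuck-at-0, U6 stuck-at-1}.
Test 2 (a=1, b=1, c=0, d=0, e=1): fault-free U0=1, U1=0, U2=0, U3=0, U4=0, U5=1, U6=0 → 0; observed 1. Eliminates U0 stuck-at-0, U2 stuck-at-1.
Test 3 (a=0, b=0, c=0, d=0, e=1): fault-free U0=1, U1=1, U2=1, U3=1, U4=1, U5=0, U6=0 → 0; observed 0. Eliminates U6 stuck-at-1.
Only U5 stuck-at-0 is consistent with every test.

U5 stuck-at-0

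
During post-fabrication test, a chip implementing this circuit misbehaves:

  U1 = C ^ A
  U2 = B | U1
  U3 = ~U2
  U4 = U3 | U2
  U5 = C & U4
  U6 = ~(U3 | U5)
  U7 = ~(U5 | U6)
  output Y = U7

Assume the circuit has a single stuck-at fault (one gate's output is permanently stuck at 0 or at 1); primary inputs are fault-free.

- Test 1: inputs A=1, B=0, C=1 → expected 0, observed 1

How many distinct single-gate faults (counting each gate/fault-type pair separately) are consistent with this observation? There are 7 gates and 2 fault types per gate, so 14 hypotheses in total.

Fault-free: U1=0, U2=0, U3=1, U4=1, U5=1, U6=0, U7=0 → 0. Observed 1.
  U1 stuck-at-0: output 0 ✗
  U1 stuck-at-1: output 0 ✗
  U2 stuck-at-0: output 0 ✗
  U2 stuck-at-1: output 0 ✗
  U3 stuck-at-0: output 0 ✗
  U3 stuck-at-1: output 0 ✗
  U4 stuck-at-0: output 1 ✓
  U4 stuck-at-1: output 0 ✗
  U5 stuck-at-0: output 1 ✓
  U5 stuck-at-1: output 0 ✗
  U6 stuck-at-0: output 0 ✗
  U6 stuck-at-1: output 0 ✗
  U7 stuck-at-0: output 0 ✗
  U7 stuck-at-1: output 1 ✓
Consistent faults: {U4 stuck-at-0, U5 stuck-at-0, U7 stuck-at-1} — 3 in all.

3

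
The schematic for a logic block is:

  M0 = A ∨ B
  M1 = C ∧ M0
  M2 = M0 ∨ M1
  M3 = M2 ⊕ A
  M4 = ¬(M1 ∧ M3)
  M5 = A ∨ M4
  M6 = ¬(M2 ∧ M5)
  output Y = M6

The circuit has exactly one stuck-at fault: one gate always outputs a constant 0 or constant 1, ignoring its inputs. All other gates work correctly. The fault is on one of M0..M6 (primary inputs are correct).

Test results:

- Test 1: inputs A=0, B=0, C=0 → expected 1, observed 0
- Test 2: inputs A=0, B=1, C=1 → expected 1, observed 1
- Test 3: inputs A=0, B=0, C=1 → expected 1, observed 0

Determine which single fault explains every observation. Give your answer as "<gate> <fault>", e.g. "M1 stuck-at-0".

M2 stuck-at-1

Fault-free values for test 1 (A=0, B=0, C=0): M0=0, M1=0, M2=0, M3=0, M4=1, M5=1, M6=1, giving Y=1. Observed 0.
Test 1: faults giving observed 0 are {M0 stuck-at-1, M2 stuck-at-1, M6 stuck-at-0}.
Test 2 (A=0, B=1, C=1): fault-free M0=1, M1=1, M2=1, M3=1, M4=0, M5=0, M6=1 → 1; observed 1. Eliminates M6 stuck-at-0.
Test 3 (A=0, B=0, C=1): fault-free M0=0, M1=0, M2=0, M3=0, M4=1, M5=1, M6=1 → 1; observed 0. Eliminates M0 stuck-at-1.
Only M2 stuck-at-1 is consistent with every test.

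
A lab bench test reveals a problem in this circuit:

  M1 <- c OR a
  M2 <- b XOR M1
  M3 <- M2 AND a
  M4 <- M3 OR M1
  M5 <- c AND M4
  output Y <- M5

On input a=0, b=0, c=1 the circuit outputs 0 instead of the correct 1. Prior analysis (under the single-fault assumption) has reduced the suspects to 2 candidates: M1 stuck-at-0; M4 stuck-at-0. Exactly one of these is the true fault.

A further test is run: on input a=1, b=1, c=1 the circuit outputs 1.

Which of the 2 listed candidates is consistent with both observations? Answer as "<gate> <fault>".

M1 stuck-at-0

Evaluate each candidate on input a=1, b=1, c=1:
  M1 stuck-at-0: M1=0 [stuck-at-0], M2=1, M3=1, M4=1, M5=1 → 1 — matches
  M4 stuck-at-0: M1=1, M2=0, M3=0, M4=0 [stuck-at-0], M5=0 → 0 — eliminated
Only M1 stuck-at-0 reproduces the observed 1.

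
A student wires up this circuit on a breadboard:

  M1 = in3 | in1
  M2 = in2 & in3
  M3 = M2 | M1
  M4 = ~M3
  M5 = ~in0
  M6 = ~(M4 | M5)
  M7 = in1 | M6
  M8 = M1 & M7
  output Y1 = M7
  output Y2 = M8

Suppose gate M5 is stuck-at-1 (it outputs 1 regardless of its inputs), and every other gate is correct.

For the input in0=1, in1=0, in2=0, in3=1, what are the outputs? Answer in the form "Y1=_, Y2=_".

Propagate with M5 forced: M1=1, M2=0, M3=1, M4=0, M5=1 [stuck-at-1], M6=0, M7=0, M8=0.
So the outputs are Y1=0, Y2=0. (Without the fault they would be Y1=1, Y2=1.)

Y1=0, Y2=0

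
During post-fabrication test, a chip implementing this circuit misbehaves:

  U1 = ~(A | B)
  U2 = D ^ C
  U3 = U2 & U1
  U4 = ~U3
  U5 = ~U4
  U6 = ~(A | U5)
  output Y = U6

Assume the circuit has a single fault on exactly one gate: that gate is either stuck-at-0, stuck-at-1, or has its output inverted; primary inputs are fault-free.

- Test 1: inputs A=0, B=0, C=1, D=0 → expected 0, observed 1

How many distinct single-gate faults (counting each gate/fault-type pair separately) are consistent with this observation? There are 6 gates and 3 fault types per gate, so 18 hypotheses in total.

Fault-free: U1=1, U2=1, U3=1, U4=0, U5=1, U6=0 → 0. Observed 1.
  U1: stuck-at-0, inverted output ✓; others ✗
  U2: stuck-at-0, inverted output ✓; others ✗
  U3: stuck-at-0, inverted output ✓; others ✗
  U4: stuck-at-1, inverted output ✓; others ✗
  U5: stuck-at-0, inverted output ✓; others ✗
  U6: stuck-at-1, inverted output ✓; others ✗
Consistent faults: {U1 stuck-at-0, U1 inverted output, U2 stuck-at-0, U2 inverted output, U3 stuck-at-0, U3 inverted output, U4 stuck-at-1, U4 inverted output, U5 stuck-at-0, U5 inverted output, U6 stuck-at-1, U6 inverted output} — 12 in all.

12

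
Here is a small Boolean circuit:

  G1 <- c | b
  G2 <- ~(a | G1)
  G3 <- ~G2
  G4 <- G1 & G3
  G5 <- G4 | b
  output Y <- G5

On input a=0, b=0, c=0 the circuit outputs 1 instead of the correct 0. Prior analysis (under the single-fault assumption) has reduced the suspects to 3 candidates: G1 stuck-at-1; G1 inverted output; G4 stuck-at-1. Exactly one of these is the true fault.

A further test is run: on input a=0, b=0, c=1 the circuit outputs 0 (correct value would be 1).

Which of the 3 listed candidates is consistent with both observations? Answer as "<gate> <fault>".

Evaluate each candidate on input a=0, b=0, c=1:
  G1 stuck-at-1: G1=1 [stuck-at-1], G2=0, G3=1, G4=1, G5=1 → 1 — eliminated
  G1 inverted output: G1=0 [inverted output], G2=1, G3=0, G4=0, G5=0 → 0 — matches
  G4 stuck-at-1: G1=1, G2=0, G3=1, G4=1 [stuck-at-1], G5=1 → 1 — eliminated
Only G1 inverted output reproduces the observed 0.

G1 inverted output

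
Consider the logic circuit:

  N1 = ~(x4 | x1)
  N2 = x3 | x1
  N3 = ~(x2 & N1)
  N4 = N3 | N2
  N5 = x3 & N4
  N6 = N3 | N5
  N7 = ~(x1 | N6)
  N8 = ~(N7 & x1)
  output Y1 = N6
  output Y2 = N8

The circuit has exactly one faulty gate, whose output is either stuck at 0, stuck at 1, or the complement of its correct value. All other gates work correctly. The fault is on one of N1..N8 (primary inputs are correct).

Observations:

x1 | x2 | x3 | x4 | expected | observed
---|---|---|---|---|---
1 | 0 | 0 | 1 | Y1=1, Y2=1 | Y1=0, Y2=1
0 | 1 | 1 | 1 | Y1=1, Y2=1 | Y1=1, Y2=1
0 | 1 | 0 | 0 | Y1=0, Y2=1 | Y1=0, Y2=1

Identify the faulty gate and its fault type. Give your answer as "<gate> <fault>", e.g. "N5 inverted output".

N3 stuck-at-0

Fault-free values for test 1 (x1=1, x2=0, x3=0, x4=1): N1=0, N2=1, N3=1, N4=1, N5=0, N6=1, N7=0, N8=1, giving Y1=1, Y2=1. Observed Y1=0, Y2=1.
Test 1: faults giving observed Y1=0, Y2=1 are {N3 stuck-at-0, N3 inverted output, N6 stuck-at-0, N6 inverted output}.
Test 2 (x1=0, x2=1, x3=1, x4=1): fault-free N1=0, N2=1, N3=1, N4=1, N5=1, N6=1, N7=0, N8=1 → Y1=1, Y2=1; observed Y1=1, Y2=1. Eliminates N6 stuck-at-0, N6 inverted output.
Test 3 (x1=0, x2=1, x3=0, x4=0): fault-free N1=1, N2=0, N3=0, N4=0, N5=0, N6=0, N7=1, N8=1 → Y1=0, Y2=1; observed Y1=0, Y2=1. Eliminates N3 inverted output.
Only N3 stuck-at-0 is consistent with every test.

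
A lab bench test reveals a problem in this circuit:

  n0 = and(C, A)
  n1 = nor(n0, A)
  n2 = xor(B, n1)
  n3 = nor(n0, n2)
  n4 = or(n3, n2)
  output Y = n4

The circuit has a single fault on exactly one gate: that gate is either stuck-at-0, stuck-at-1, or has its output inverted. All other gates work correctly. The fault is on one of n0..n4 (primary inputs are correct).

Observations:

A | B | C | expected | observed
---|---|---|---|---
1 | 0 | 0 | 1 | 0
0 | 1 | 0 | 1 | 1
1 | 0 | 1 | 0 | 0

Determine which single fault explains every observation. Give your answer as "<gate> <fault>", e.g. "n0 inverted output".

n0 stuck-at-1

Fault-free values for test 1 (A=1, B=0, C=0): n0=0, n1=0, n2=0, n3=1, n4=1, giving Y=1. Observed 0.
Test 1: faults giving observed 0 are {n0 stuck-at-1, n0 inverted output, n3 stuck-at-0, n3 inverted output, n4 stuck-at-0, n4 inverted output}.
Test 2 (A=0, B=1, C=0): fault-free n0=0, n1=1, n2=0, n3=1, n4=1 → 1; observed 1. Eliminates n3 stuck-at-0, n3 inverted output, n4 stuck-at-0, n4 inverted output.
Test 3 (A=1, B=0, C=1): fault-free n0=1, n1=0, n2=0, n3=0, n4=0 → 0; observed 0. Eliminates n0 inverted output.
Only n0 stuck-at-1 is consistent with every test.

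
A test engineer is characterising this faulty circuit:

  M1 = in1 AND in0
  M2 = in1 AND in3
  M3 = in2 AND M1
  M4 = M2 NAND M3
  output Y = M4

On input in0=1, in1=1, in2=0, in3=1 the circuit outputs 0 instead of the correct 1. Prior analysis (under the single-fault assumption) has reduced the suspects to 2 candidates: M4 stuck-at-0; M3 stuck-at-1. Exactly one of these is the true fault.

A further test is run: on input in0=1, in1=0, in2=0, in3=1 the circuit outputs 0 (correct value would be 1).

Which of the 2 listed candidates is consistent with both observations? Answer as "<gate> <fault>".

Evaluate each candidate on input in0=1, in1=0, in2=0, in3=1:
  M4 stuck-at-0: M1=0, M2=0, M3=0, M4=0 [stuck-at-0] → 0 — matches
  M3 stuck-at-1: M1=0, M2=0, M3=1 [stuck-at-1], M4=1 → 1 — eliminated
Only M4 stuck-at-0 reproduces the observed 0.

M4 stuck-at-0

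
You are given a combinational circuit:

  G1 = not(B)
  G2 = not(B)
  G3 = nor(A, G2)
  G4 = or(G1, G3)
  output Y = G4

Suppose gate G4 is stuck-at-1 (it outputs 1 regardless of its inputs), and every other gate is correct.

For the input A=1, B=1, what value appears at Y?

1

Propagate with G4 forced: G1=0, G2=0, G3=0, G4=1 [stuck-at-1].
So Y = 1. (Without the fault it would be 0.)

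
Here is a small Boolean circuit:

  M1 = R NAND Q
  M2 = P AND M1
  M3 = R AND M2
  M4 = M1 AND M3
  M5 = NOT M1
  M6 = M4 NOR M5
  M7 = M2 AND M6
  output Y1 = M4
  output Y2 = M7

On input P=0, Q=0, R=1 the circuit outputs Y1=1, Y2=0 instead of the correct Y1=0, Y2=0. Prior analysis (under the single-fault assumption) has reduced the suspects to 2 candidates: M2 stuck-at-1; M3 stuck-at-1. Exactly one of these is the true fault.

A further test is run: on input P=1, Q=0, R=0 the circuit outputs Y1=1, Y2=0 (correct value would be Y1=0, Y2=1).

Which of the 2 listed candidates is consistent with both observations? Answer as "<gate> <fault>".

Evaluate each candidate on input P=1, Q=0, R=0:
  M2 stuck-at-1: M1=1, M2=1 [stuck-at-1], M3=0, M4=0, M5=0, M6=1, M7=1 → Y1=0, Y2=1 — eliminated
  M3 stuck-at-1: M1=1, M2=1, M3=1 [stuck-at-1], M4=1, M5=0, M6=0, M7=0 → Y1=1, Y2=0 — matches
Only M3 stuck-at-1 reproduces the observed Y1=1, Y2=0.

M3 stuck-at-1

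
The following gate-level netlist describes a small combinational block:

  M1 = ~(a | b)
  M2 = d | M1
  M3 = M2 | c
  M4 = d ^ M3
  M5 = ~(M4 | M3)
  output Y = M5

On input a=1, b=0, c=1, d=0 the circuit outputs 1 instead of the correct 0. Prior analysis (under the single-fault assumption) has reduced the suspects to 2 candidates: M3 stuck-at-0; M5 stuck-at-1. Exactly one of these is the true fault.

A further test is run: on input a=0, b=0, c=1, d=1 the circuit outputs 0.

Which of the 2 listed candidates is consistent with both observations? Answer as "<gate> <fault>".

Evaluate each candidate on input a=0, b=0, c=1, d=1:
  M3 stuck-at-0: M1=1, M2=1, M3=0 [stuck-at-0], M4=1, M5=0 → 0 — matches
  M5 stuck-at-1: M1=1, M2=1, M3=1, M4=0, M5=1 [stuck-at-1] → 1 — eliminated
Only M3 stuck-at-0 reproduces the observed 0.

M3 stuck-at-0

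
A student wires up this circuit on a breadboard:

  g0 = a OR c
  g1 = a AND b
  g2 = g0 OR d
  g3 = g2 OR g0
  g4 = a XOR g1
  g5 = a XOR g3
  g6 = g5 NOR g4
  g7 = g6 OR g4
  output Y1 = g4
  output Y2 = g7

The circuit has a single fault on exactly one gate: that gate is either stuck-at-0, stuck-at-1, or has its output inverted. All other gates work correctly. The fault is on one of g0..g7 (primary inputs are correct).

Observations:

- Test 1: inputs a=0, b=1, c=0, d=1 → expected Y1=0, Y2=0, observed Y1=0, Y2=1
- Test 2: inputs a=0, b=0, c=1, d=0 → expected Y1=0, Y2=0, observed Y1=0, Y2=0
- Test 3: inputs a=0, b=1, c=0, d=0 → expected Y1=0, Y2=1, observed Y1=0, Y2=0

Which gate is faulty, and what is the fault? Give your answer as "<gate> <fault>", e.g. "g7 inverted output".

g2 inverted output

Fault-free values for test 1 (a=0, b=1, c=0, d=1): g0=0, g1=0, g2=1, g3=1, g4=0, g5=1, g6=0, g7=0, giving Y1=0, Y2=0. Observed Y1=0, Y2=1.
Test 1: faults giving observed Y1=0, Y2=1 are {g2 stuck-at-0, g2 inverted output, g3 stuck-at-0, g3 inverted output, g5 stuck-at-0, g5 inverted output, g6 stuck-at-1, g6 inverted output, g7 stuck-at-1, g7 inverted output}.
Test 2 (a=0, b=0, c=1, d=0): fault-free g0=1, g1=0, g2=1, g3=1, g4=0, g5=1, g6=0, g7=0 → Y1=0, Y2=0; observed Y1=0, Y2=0. Eliminates g3 stuck-at-0, g3 inverted output, g5 stuck-at-0, g5 inverted output, g6 stuck-at-1, g6 inverted output, g7 stuck-at-1, g7 inverted output.
Test 3 (a=0, b=1, c=0, d=0): fault-free g0=0, g1=0, g2=0, g3=0, g4=0, g5=0, g6=1, g7=1 → Y1=0, Y2=1; observed Y1=0, Y2=0. Eliminates g2 stuck-at-0.
Only g2 inverted output is consistent with every test.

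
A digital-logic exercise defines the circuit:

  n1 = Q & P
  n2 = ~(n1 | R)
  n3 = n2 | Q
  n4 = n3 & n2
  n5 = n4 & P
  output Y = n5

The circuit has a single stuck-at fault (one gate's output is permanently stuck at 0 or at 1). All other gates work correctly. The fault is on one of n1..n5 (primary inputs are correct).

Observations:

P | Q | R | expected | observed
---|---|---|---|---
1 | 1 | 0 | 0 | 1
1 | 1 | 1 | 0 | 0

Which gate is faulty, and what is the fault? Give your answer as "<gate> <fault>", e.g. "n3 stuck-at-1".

n1 stuck-at-0

Fault-free values for test 1 (P=1, Q=1, R=0): n1=1, n2=0, n3=1, n4=0, n5=0, giving Y=0. Observed 1.
Test 1: faults giving observed 1 are {n1 stuck-at-0, n2 stuck-at-1, n4 stuck-at-1, n5 stuck-at-1}.
Test 2 (P=1, Q=1, R=1): fault-free n1=1, n2=0, n3=1, n4=0, n5=0 → 0; observed 0. Eliminates n2 stuck-at-1, n4 stuck-at-1, n5 stuck-at-1.
Only n1 stuck-at-0 is consistent with every test.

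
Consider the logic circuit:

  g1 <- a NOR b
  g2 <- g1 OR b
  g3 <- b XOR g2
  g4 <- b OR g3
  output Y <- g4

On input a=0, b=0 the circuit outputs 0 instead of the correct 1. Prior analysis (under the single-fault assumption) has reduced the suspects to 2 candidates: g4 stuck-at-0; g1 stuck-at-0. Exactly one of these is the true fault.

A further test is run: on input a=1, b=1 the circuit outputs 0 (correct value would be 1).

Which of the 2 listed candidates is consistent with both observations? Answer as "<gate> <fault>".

Evaluate each candidate on input a=1, b=1:
  g4 stuck-at-0: g1=0, g2=1, g3=0, g4=0 [stuck-at-0] → 0 — matches
  g1 stuck-at-0: g1=0 [stuck-at-0], g2=1, g3=0, g4=1 → 1 — eliminated
Only g4 stuck-at-0 reproduces the observed 0.

g4 stuck-at-0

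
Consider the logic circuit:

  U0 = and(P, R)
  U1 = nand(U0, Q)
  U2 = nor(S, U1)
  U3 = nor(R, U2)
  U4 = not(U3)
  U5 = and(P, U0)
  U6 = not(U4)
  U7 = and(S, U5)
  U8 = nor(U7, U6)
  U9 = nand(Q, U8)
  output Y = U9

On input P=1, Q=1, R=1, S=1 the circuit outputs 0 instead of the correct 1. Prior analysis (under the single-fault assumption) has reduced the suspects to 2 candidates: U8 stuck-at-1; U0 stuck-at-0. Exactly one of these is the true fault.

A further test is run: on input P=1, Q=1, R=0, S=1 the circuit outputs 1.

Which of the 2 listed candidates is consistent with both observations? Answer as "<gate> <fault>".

Evaluate each candidate on input P=1, Q=1, R=0, S=1:
  U8 stuck-at-1: U0=0, U1=1, U2=0, U3=1, U4=0, U5=0, U6=1, U7=0, U8=1 [stuck-at-1], U9=0 → 0 — eliminated
  U0 stuck-at-0: U0=0 [stuck-at-0], U1=1, U2=0, U3=1, U4=0, U5=0, U6=1, U7=0, U8=0, U9=1 → 1 — matches
Only U0 stuck-at-0 reproduces the observed 1.

U0 stuck-at-0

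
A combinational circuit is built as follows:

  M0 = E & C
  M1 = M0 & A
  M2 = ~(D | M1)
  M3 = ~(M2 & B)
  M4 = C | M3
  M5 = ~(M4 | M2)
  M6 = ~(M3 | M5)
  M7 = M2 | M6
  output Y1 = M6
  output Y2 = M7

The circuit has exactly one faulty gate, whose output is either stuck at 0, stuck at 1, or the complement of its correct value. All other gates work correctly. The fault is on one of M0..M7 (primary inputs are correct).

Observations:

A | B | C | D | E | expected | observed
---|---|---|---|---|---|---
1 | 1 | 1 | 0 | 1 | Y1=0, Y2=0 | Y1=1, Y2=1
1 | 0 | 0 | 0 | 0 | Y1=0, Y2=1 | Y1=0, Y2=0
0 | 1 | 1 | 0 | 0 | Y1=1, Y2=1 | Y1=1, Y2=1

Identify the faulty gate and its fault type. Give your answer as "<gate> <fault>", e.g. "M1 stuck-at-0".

Fault-free values for test 1 (A=1, B=1, C=1, D=0, E=1): M0=1, M1=1, M2=0, M3=1, M4=1, M5=0, M6=0, M7=0, giving Y1=0, Y2=0. Observed Y1=1, Y2=1.
Test 1: faults giving observed Y1=1, Y2=1 are {M0 stuck-at-0, M0 inverted output, M1 stuck-at-0, M1 inverted output, M2 stuck-at-1, M2 inverted output, M3 stuck-at-0, M3 inverted output, M6 stuck-at-1, M6 inverted output}.
Test 2 (A=1, B=0, C=0, D=0, E=0): fault-free M0=0, M1=0, M2=1, M3=1, M4=1, M5=0, M6=0, M7=1 → Y1=0, Y2=1; observed Y1=0, Y2=0. Eliminates M0 stuck-at-0, M1 stuck-at-0, M2 stuck-at-1, M3 stuck-at-0, M3 inverted output, M6 stuck-at-1, M6 inverted output.
Test 3 (A=0, B=1, C=1, D=0, E=0): fault-free M0=0, M1=0, M2=1, M3=0, M4=1, M5=0, M6=1, M7=1 → Y1=1, Y2=1; observed Y1=1, Y2=1. Eliminates M1 inverted output, M2 inverted output.
Only M0 inverted output is consistent with every test.

M0 inverted output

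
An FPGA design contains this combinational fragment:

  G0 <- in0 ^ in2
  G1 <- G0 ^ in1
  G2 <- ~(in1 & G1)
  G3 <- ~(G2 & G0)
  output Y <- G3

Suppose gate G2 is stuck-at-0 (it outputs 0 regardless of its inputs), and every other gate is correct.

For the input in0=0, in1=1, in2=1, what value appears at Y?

Propagate with G2 forced: G0=1, G1=0, G2=0 [stuck-at-0], G3=1.
So Y = 1. (Without the fault it would be 0.)

1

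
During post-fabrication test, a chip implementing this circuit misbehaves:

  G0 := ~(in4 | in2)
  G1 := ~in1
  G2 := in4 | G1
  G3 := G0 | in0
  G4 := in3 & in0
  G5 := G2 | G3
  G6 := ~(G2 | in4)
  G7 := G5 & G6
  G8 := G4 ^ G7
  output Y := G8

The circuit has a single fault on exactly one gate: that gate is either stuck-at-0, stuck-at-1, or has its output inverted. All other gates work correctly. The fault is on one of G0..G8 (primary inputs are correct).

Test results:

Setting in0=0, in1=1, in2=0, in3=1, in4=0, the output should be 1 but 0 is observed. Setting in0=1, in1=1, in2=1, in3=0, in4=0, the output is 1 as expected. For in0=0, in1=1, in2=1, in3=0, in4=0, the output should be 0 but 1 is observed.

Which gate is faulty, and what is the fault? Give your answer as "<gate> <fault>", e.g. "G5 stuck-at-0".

Fault-free values for test 1 (in0=0, in1=1, in2=0, in3=1, in4=0): G0=1, G1=0, G2=0, G3=1, G4=0, G5=1, G6=1, G7=1, G8=1, giving Y=1. Observed 0.
Test 1: faults giving observed 0 are {G0 stuck-at-0, G0 inverted output, G1 stuck-at-1, G1 inverted output, G2 stuck-at-1, G2 inverted output, G3 stuck-at-0, G3 inverted output, G4 stuck-at-1, G4 inverted output, G5 stuck-at-0, G5 inverted output, G6 stuck-at-0, G6 inverted output, G7 stuck-at-0, G7 inverted output, G8 stuck-at-0, G8 inverted output}.
Test 2 (in0=1, in1=1, in2=1, in3=0, in4=0): fault-free G0=0, G1=0, G2=0, G3=1, G4=0, G5=1, G6=1, G7=1, G8=1 → 1; observed 1. Eliminates G1 stuck-at-1, G1 inverted output, G2 stuck-at-1, G2 inverted output, G3 stuck-at-0, G3 inverted output, G4 stuck-at-1, G4 inverted output, G5 stuck-at-0, G5 inverted output, G6 stuck-at-0, G6 inverted output, G7 stuck-at-0, G7 inverted output, G8 stuck-at-0, G8 inverted output.
Test 3 (in0=0, in1=1, in2=1, in3=0, in4=0): fault-free G0=0, G1=0, G2=0, G3=0, G4=0, G5=0, G6=1, G7=0, G8=0 → 0; observed 1. Eliminates G0 stuck-at-0.
Only G0 inverted output is consistent with every test.

G0 inverted output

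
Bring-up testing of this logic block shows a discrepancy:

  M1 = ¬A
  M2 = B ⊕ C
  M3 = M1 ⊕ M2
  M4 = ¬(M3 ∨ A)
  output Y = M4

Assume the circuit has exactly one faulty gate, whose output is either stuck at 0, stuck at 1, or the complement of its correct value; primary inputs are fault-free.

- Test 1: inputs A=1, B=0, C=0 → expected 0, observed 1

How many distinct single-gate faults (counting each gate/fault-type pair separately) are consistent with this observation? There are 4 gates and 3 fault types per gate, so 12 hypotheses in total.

Fault-free: M1=0, M2=0, M3=0, M4=0 → 0. Observed 1.
  M1 stuck-at-0: output 0 ✗
  M1 stuck-at-1: output 0 ✗
  M1 inverted output: output 0 ✗
  M2 stuck-at-0: output 0 ✗
  M2 stuck-at-1: output 0 ✗
  M2 inverted output: output 0 ✗
  M3 stuck-at-0: output 0 ✗
  M3 stuck-at-1: output 0 ✗
  M3 inverted output: output 0 ✗
  M4 stuck-at-0: output 0 ✗
  M4 stuck-at-1: output 1 ✓
  M4 inverted output: output 1 ✓
Consistent faults: {M4 stuck-at-1, M4 inverted output} — 2 in all.

2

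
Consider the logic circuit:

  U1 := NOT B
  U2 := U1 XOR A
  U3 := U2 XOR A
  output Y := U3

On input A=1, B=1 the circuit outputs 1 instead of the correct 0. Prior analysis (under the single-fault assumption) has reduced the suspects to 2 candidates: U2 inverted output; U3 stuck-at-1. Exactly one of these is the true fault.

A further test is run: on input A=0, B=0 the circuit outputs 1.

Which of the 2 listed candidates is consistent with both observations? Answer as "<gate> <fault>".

U3 stuck-at-1

Evaluate each candidate on input A=0, B=0:
  U2 inverted output: U1=1, U2=0 [inverted output], U3=0 → 0 — eliminated
  U3 stuck-at-1: U1=1, U2=1, U3=1 [stuck-at-1] → 1 — matches
Only U3 stuck-at-1 reproduces the observed 1.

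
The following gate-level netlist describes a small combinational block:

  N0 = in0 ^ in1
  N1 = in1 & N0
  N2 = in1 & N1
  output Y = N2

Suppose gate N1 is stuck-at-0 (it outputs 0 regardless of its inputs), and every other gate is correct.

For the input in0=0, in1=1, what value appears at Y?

0

Propagate with N1 forced: N0=1, N1=0 [stuck-at-0], N2=0.
So Y = 0. (Without the fault it would be 1.)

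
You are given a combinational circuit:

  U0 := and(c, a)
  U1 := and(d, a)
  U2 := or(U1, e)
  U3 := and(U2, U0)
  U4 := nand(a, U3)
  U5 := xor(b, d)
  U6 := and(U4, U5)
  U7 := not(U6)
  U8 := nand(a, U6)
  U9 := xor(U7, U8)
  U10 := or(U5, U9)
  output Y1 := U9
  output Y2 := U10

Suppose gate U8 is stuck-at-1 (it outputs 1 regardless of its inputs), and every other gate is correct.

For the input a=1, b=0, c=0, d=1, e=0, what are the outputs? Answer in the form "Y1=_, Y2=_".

Propagate with U8 forced: U0=0, U1=1, U2=1, U3=0, U4=1, U5=1, U6=1, U7=0, U8=1 [stuck-at-1], U9=1, U10=1.
So the outputs are Y1=1, Y2=1. (Without the fault they would be Y1=0, Y2=1.)

Y1=1, Y2=1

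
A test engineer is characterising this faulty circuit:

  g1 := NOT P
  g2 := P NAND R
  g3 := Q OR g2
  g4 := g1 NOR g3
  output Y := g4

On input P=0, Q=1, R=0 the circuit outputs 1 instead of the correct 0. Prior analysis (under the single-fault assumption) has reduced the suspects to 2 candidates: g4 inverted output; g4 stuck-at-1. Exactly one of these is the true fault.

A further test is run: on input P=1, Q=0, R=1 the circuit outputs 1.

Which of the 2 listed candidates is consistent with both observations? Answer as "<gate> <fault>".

g4 stuck-at-1

Evaluate each candidate on input P=1, Q=0, R=1:
  g4 inverted output: g1=0, g2=0, g3=0, g4=0 [inverted output] → 0 — eliminated
  g4 stuck-at-1: g1=0, g2=0, g3=0, g4=1 [stuck-at-1] → 1 — matches
Only g4 stuck-at-1 reproduces the observed 1.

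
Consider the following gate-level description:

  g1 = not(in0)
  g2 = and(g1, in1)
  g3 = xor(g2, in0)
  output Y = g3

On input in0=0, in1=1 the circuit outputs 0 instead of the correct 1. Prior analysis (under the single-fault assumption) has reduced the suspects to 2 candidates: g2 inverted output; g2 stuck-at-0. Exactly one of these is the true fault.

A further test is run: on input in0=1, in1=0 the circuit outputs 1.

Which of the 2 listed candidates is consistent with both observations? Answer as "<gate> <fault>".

g2 stuck-at-0

Evaluate each candidate on input in0=1, in1=0:
  g2 inverted output: g1=0, g2=1 [inverted output], g3=0 → 0 — eliminated
  g2 stuck-at-0: g1=0, g2=0 [stuck-at-0], g3=1 → 1 — matches
Only g2 stuck-at-0 reproduces the observed 1.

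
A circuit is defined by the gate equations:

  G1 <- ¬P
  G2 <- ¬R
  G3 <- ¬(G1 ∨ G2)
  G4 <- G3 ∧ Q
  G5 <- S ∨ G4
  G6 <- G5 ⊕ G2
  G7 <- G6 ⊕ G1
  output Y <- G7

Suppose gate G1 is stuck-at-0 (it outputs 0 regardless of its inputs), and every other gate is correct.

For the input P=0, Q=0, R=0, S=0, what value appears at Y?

Propagate with G1 forced: G1=0 [stuck-at-0], G2=1, G3=0, G4=0, G5=0, G6=1, G7=1.
So Y = 1. (Without the fault it would be 0.)

1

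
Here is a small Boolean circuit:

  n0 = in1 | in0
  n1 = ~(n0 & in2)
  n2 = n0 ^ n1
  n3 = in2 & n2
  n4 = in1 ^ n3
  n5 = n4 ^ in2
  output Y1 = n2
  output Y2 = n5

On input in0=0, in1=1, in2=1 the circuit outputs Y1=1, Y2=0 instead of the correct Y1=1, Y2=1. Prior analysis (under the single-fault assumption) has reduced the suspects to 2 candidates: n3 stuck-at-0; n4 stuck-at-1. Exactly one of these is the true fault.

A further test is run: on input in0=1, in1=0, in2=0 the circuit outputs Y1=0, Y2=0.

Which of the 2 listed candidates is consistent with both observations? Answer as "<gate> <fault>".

n3 stuck-at-0

Evaluate each candidate on input in0=1, in1=0, in2=0:
  n3 stuck-at-0: n0=1, n1=1, n2=0, n3=0 [stuck-at-0], n4=0, n5=0 → Y1=0, Y2=0 — matches
  n4 stuck-at-1: n0=1, n1=1, n2=0, n3=0, n4=1 [stuck-at-1], n5=1 → Y1=0, Y2=1 — eliminated
Only n3 stuck-at-0 reproduces the observed Y1=0, Y2=0.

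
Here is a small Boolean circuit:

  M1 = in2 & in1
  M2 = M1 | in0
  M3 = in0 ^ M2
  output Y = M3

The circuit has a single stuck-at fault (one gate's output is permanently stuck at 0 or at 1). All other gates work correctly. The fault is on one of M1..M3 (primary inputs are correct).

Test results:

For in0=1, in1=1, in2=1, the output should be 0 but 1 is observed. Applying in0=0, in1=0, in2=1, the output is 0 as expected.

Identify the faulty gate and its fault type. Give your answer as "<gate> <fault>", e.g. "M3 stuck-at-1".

Fault-free values for test 1 (in0=1, in1=1, in2=1): M1=1, M2=1, M3=0, giving Y=0. Observed 1.
Test 1: faults giving observed 1 are {M2 stuck-at-0, M3 stuck-at-1}.
Test 2 (in0=0, in1=0, in2=1): fault-free M1=0, M2=0, M3=0 → 0; observed 0. Eliminates M3 stuck-at-1.
Only M2 stuck-at-0 is consistent with every test.

M2 stuck-at-0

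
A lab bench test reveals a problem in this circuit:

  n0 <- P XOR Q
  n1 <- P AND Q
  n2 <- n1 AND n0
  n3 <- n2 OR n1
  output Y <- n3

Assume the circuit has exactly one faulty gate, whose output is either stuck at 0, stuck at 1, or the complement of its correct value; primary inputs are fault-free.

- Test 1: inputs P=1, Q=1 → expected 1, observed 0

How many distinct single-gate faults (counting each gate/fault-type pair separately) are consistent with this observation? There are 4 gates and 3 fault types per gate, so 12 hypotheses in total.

4

Fault-free: n0=0, n1=1, n2=0, n3=1 → 1. Observed 0.
  n0 stuck-at-0: output 1 ✗
  n0 stuck-at-1: output 1 ✗
  n0 inverted output: output 1 ✗
  n1 stuck-at-0: output 0 ✓
  n1 stuck-at-1: output 1 ✗
  n1 inverted output: output 0 ✓
  n2 stuck-at-0: output 1 ✗
  n2 stuck-at-1: output 1 ✗
  n2 inverted output: output 1 ✗
  n3 stuck-at-0: output 0 ✓
  n3 stuck-at-1: output 1 ✗
  n3 inverted output: output 0 ✓
Consistent faults: {n1 stuck-at-0, n1 inverted output, n3 stuck-at-0, n3 inverted output} — 4 in all.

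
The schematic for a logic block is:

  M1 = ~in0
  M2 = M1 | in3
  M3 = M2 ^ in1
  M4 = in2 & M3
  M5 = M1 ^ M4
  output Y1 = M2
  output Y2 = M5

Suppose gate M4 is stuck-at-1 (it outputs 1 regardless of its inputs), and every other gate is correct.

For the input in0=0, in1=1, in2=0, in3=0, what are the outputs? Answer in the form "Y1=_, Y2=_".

Propagate with M4 forced: M1=1, M2=1, M3=0, M4=1 [stuck-at-1], M5=0.
So the outputs are Y1=1, Y2=0. (Without the fault they would be Y1=1, Y2=1.)

Y1=1, Y2=0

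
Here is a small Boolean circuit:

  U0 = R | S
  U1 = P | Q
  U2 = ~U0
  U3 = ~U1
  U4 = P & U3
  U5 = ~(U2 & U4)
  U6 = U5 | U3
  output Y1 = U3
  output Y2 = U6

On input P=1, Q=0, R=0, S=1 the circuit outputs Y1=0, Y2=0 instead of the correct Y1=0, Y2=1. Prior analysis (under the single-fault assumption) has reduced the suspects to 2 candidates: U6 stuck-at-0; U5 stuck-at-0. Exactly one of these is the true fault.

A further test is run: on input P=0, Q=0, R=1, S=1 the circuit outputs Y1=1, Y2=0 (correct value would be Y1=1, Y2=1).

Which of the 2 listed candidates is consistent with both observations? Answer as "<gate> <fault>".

U6 stuck-at-0

Evaluate each candidate on input P=0, Q=0, R=1, S=1:
  U6 stuck-at-0: U0=1, U1=0, U2=0, U3=1, U4=0, U5=1, U6=0 [stuck-at-0] → Y1=1, Y2=0 — matches
  U5 stuck-at-0: U0=1, U1=0, U2=0, U3=1, U4=0, U5=0 [stuck-at-0], U6=1 → Y1=1, Y2=1 — eliminated
Only U6 stuck-at-0 reproduces the observed Y1=1, Y2=0.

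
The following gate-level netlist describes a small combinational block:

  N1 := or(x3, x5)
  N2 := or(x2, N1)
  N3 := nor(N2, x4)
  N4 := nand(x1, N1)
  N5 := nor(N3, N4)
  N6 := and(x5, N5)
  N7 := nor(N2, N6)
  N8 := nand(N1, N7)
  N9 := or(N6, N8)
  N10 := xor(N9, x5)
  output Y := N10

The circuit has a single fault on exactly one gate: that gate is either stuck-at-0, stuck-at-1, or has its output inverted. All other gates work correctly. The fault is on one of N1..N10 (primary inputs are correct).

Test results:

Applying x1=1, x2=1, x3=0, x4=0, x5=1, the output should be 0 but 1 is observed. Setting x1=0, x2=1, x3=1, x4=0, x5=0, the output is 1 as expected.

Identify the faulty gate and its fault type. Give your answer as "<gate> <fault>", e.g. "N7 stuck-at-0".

N10 stuck-at-1

Fault-free values for test 1 (x1=1, x2=1, x3=0, x4=0, x5=1): N1=1, N2=1, N3=0, N4=0, N5=1, N6=1, N7=0, N8=1, N9=1, N10=0, giving Y=0. Observed 1.
Test 1: faults giving observed 1 are {N2 stuck-at-0, N2 inverted output, N9 stuck-at-0, N9 inverted output, N10 stuck-at-1, N10 inverted output}.
Test 2 (x1=0, x2=1, x3=1, x4=0, x5=0): fault-free N1=1, N2=1, N3=0, N4=1, N5=0, N6=0, N7=0, N8=1, N9=1, N10=1 → 1; observed 1. Eliminates N2 stuck-at-0, N2 inverted output, N9 stuck-at-0, N9 inverted output, N10 inverted output.
Only N10 stuck-at-1 is consistent with every test.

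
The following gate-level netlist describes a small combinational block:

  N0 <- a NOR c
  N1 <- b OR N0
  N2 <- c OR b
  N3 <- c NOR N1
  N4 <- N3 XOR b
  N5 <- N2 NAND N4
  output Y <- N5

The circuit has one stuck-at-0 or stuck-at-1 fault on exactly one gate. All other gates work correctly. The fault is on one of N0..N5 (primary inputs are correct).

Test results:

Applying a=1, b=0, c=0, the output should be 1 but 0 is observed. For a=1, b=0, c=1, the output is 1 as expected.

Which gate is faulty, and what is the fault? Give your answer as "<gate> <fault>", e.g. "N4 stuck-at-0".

N2 stuck-at-1

Fault-free values for test 1 (a=1, b=0, c=0): N0=0, N1=0, N2=0, N3=1, N4=1, N5=1, giving Y=1. Observed 0.
Test 1: faults giving observed 0 are {N2 stuck-at-1, N5 stuck-at-0}.
Test 2 (a=1, b=0, c=1): fault-free N0=0, N1=0, N2=1, N3=0, N4=0, N5=1 → 1; observed 1. Eliminates N5 stuck-at-0.
Only N2 stuck-at-1 is consistent with every test.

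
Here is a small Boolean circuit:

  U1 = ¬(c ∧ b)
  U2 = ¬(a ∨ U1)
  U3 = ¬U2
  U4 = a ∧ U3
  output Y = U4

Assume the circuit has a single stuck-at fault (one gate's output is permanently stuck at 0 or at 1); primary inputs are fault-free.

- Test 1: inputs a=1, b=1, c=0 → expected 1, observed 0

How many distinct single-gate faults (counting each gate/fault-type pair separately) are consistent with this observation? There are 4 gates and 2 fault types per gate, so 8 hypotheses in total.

3

Fault-free: U1=1, U2=0, U3=1, U4=1 → 1. Observed 0.
  U1 stuck-at-0: output 1 ✗
  U1 stuck-at-1: output 1 ✗
  U2 stuck-at-0: output 1 ✗
  U2 stuck-at-1: output 0 ✓
  U3 stuck-at-0: output 0 ✓
  U3 stuck-at-1: output 1 ✗
  U4 stuck-at-0: output 0 ✓
  U4 stuck-at-1: output 1 ✗
Consistent faults: {U2 stuck-at-1, U3 stuck-at-0, U4 stuck-at-0} — 3 in all.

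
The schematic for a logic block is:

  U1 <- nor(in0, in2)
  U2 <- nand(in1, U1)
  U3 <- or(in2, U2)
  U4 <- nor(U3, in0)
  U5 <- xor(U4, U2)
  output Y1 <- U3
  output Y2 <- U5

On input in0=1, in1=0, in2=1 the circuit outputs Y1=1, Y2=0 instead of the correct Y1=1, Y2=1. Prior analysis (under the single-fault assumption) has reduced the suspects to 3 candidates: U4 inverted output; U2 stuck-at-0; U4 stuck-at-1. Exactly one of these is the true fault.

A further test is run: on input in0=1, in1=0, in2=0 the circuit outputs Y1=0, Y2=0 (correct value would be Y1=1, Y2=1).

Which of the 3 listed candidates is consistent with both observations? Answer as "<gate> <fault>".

Evaluate each candidate on input in0=1, in1=0, in2=0:
  U4 inverted output: U1=0, U2=1, U3=1, U4=1 [inverted output], U5=0 → Y1=1, Y2=0 — eliminated
  U2 stuck-at-0: U1=0, U2=0 [stuck-at-0], U3=0, U4=0, U5=0 → Y1=0, Y2=0 — matches
  U4 stuck-at-1: U1=0, U2=1, U3=1, U4=1 [stuck-at-1], U5=0 → Y1=1, Y2=0 — eliminated
Only U2 stuck-at-0 reproduces the observed Y1=0, Y2=0.

U2 stuck-at-0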